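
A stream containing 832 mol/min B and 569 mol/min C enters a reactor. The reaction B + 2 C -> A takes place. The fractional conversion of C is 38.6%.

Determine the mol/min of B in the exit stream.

722 mol/min

C reacted = 0.386 × 569 = 219.6 mol/min; ν_C = −2, so ξ = 219.6/2 = 109.8 mol/min.
Outlet amounts (n = n₀ + ν ξ):
  B: 832 − 1(109.8) = 722.2
  C: 569 − 2(109.8) = 349.4
  A: 0 + 1(109.8) = 109.8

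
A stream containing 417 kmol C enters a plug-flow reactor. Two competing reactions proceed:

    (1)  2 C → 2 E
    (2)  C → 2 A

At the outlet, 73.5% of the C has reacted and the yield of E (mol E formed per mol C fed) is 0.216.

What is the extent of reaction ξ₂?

ξ₂ = 216 kmol

Yield of E: 2ξ₁ / 417 = 0.216 → ξ₁ = 45.04 kmol.
Conversion of C: 2ξ₁ + 1ξ₂ = 0.735 × 417 = 306.5 → ξ₂ = 216.4 kmol.
Outlet amounts (n = n₀ + Σ ν·ξ):
  C: 417 − 2(45.04) − 1(216.4) = 110.5
  E: 0 + 2(45.04) = 90.07
  A: 0 + 2(216.4) = 432.8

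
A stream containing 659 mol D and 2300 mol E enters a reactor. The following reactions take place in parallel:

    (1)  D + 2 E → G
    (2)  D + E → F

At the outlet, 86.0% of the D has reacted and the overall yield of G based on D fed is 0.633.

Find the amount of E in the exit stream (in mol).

1320 mol

Yield of G: 1ξ₁ / 659 = 0.633 → ξ₁ = 417.1 mol.
Conversion of D: 1ξ₁ + 1ξ₂ = 0.86 × 659 = 566.7 → ξ₂ = 149.6 mol.
Outlet amounts (n = n₀ + Σ ν·ξ):
  D: 659 − 1(417.1) − 1(149.6) = 92.26
  E: 2300 − 2(417.1) − 1(149.6) = 1316
  G: 0 + 1(417.1) = 417.1
  F: 0 + 1(149.6) = 149.6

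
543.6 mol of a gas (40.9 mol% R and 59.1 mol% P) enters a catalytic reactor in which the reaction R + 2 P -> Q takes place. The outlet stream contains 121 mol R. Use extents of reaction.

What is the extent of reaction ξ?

ξ = 101 mol

For R: n = n₀ − 1ξ → 121 = 222.3 − 1ξ, giving ξ = 101.3 mol.
Outlet amounts (n = n₀ + ν ξ):
  R: 222.3 − 1(101.3) = 121
  P: 321.3 − 2(101.3) = 118.6
  Q: 0 + 1(101.3) = 101.3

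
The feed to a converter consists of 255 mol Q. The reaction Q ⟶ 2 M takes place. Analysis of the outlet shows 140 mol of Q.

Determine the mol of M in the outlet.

230 mol

For Q: n = n₀ − 1ξ → 140 = 255 − 1ξ, giving ξ = 115 mol.
Outlet amounts (n = n₀ + ν ξ):
  Q: 255 − 1(115) = 140
  M: 0 + 2(115) = 230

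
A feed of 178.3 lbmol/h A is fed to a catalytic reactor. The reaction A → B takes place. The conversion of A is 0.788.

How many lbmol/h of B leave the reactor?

A reacted = 0.788 × 178.3 = 140.5 lbmol/h; ν_A = −1, so ξ = 140.5/1 = 140.5 lbmol/h.
Outlet amounts (n = n₀ + ν ξ):
  A: 178.3 − 1(140.5) = 37.8
  B: 0 + 1(140.5) = 140.5

141 lbmol/h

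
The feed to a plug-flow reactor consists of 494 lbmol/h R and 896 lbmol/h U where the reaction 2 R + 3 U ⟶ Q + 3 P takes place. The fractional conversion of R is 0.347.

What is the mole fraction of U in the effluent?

0.49

R reacted = 0.347 × 494 = 171.4 lbmol/h; ν_R = −2, so ξ = 171.4/2 = 85.71 lbmol/h.
Outlet amounts (n = n₀ + ν ξ):
  R: 494 − 2(85.71) = 322.6
  U: 896 − 3(85.71) = 638.9
  Q: 0 + 1(85.71) = 85.71
  P: 0 + 3(85.71) = 257.1
Total out = 1304 lbmol/h; y_U = 638.9 / 1304 = 0.4898.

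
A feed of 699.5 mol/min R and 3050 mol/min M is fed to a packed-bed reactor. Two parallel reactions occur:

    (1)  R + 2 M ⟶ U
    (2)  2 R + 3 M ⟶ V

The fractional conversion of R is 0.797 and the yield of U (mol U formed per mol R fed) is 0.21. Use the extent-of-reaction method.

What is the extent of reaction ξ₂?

Yield of U: 1ξ₁ / 699.5 = 0.21 → ξ₁ = 146.9 mol/min.
Conversion of R: 1ξ₁ + 2ξ₂ = 0.797 × 699.5 = 557.5 → ξ₂ = 205.3 mol/min.
Outlet amounts (n = n₀ + Σ ν·ξ):
  R: 699.5 − 1(146.9) − 2(205.3) = 142
  M: 3050 − 2(146.9) − 3(205.3) = 2140
  U: 0 + 1(146.9) = 146.9
  V: 0 + 1(205.3) = 205.3

ξ₂ = 205 mol/min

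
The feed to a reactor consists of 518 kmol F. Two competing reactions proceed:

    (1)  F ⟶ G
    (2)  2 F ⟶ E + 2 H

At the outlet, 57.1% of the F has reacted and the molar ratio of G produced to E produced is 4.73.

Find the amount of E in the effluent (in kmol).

Conversion of F: F consumed = 0.571 × 518 = 295.8 kmol = 1ξ₁ + 2ξ₂.
Selectivity: 1ξ₁ / (1ξ₂) = 4.73 → ξ₁ = 4.73 ξ₂.
Substitute: (1·4.73 + 2) ξ₂ = 295.8 → ξ₂ = 43.95 kmol, ξ₁ = 207.9 kmol.
Outlet amounts (n = n₀ + Σ ν·ξ):
  F: 518 − 1(207.9) − 2(43.95) = 222.2
  G: 0 + 1(207.9) = 207.9
  E: 0 + 1(43.95) = 43.95
  H: 0 + 2(43.95) = 87.9

43.9 kmol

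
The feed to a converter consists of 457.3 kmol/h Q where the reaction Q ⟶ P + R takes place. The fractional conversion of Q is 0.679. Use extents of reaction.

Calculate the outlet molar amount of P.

311 kmol/h

Q reacted = 0.679 × 457.3 = 310.5 kmol/h; ν_Q = −1, so ξ = 310.5/1 = 310.5 kmol/h.
Outlet amounts (n = n₀ + ν ξ):
  Q: 457.3 − 1(310.5) = 146.8
  P: 0 + 1(310.5) = 310.5
  R: 0 + 1(310.5) = 310.5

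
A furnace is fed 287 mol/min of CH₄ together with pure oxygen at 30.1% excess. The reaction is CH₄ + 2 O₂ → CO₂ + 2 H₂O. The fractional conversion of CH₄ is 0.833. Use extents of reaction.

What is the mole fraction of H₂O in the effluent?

0.463

Stoichiometric O₂ = 2 × 287 = 574 mol/min; O₂ fed = 574 × 1.301 = 746.8 mol/min.
Fuel reacted = 0.833 × 287 → ξ = 239.1 mol/min.
Outlet (n = n₀ + ν ξ):
  CH₄: 287 − 1(239.1) = 47.93
  O₂: 746.8 − 2(239.1) = 268.6
  CO₂: 0 + 1(239.1) = 239.1
  H₂O: 0 + 2(239.1) = 478.1
Total out = 1034 mol/min; y_H₂O = 478.1 / 1034 = 0.4625.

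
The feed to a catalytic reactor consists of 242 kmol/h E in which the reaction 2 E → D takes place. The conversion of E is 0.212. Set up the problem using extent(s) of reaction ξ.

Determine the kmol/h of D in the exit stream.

25.7 kmol/h

E reacted = 0.212 × 242 = 51.3 kmol/h; ν_E = −2, so ξ = 51.3/2 = 25.65 kmol/h.
Outlet amounts (n = n₀ + ν ξ):
  E: 242 − 2(25.65) = 190.7
  D: 0 + 1(25.65) = 25.65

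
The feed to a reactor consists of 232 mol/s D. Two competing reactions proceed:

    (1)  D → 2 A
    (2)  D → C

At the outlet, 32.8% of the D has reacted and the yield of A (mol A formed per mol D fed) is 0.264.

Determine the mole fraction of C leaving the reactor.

Yield of A: 2ξ₁ / 232 = 0.264 → ξ₁ = 30.62 mol/s.
Conversion of D: 1ξ₁ + 1ξ₂ = 0.328 × 232 = 76.1 → ξ₂ = 45.47 mol/s.
Outlet amounts (n = n₀ + Σ ν·ξ):
  D: 232 − 1(30.62) − 1(45.47) = 155.9
  A: 0 + 2(30.62) = 61.25
  C: 0 + 1(45.47) = 45.47
Total out = 262.6 mol/s; y_C = 45.47 / 262.6 = 0.1731.

0.173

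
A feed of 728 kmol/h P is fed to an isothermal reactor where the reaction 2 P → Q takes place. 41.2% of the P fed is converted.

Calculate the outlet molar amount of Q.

150 kmol/h

P reacted = 0.412 × 728 = 299.9 kmol/h; ν_P = −2, so ξ = 299.9/2 = 150 kmol/h.
Outlet amounts (n = n₀ + ν ξ):
  P: 728 − 2(150) = 428.1
  Q: 0 + 1(150) = 150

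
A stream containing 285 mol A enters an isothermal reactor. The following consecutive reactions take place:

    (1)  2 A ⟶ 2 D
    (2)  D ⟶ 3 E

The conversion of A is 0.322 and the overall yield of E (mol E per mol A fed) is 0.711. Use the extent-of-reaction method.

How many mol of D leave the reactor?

Conversion of A: A consumed = 2ξ₁ = 0.322 × 285 → ξ₁ = 45.88 mol.
Yield of E: 3ξ₂ / 285 = 0.711 → ξ₂ = 67.55 mol.
Outlet amounts (n = n₀ + Σ ν·ξ):
  A: 285 − 2(45.88) = 193.2
  D: 0 + 2(45.88) − 1(67.55) = 24.22
  E: 0 + 3(67.55) = 202.6

24.2 mol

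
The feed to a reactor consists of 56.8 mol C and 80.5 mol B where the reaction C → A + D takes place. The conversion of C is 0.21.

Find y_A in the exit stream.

C reacted = 0.21 × 56.8 = 11.93 mol; ν_C = −1, so ξ = 11.93/1 = 11.93 mol.
Outlet amounts (n = n₀ + ν ξ):
  C: 56.8 − 1(11.93) = 44.87
  A: 0 + 1(11.93) = 11.93
  D: 0 + 1(11.93) = 11.93
  B: 80.5 (inert)
Total out = 149.2 mol; y_A = 11.93 / 149.2 = 0.07993.

0.0799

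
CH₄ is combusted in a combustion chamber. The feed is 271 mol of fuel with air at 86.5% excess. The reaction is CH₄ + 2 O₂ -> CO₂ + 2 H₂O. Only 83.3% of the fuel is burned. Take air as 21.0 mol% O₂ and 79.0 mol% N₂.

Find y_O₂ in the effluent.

Stoichiometric O₂ = 2 × 271 = 542 mol; O₂ fed = 542 × 1.865 = 1011 mol.
N₂ fed = 1011 × 79/21 = 3803 mol.
Fuel reacted = 0.833 × 271 → ξ = 225.7 mol.
Outlet (n = n₀ + ν ξ):
  CH₄: 271 − 1(225.7) = 45.26
  O₂: 1011 − 2(225.7) = 559.3
  N₂: 3803 (inert)
  CO₂: 0 + 1(225.7) = 225.7
  H₂O: 0 + 2(225.7) = 451.5
Total out = 5084 mol; y_O₂ = 559.3 / 5084 = 0.11.

0.11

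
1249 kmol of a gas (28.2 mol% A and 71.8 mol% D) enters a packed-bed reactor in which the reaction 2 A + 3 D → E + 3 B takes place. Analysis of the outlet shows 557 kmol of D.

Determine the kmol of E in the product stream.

For D: n = n₀ − 3ξ → 557 = 896.8 − 3ξ, giving ξ = 113.3 kmol.
Outlet amounts (n = n₀ + ν ξ):
  A: 352.2 − 2(113.3) = 125.7
  D: 896.8 − 3(113.3) = 557
  E: 0 + 1(113.3) = 113.3
  B: 0 + 3(113.3) = 339.8

113 kmol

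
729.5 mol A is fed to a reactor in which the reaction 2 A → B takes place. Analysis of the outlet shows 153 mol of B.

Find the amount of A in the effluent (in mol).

424 mol

For B: n = n₀ + 1ξ → 153 = 0 + 1ξ, giving ξ = 153 mol.
Outlet amounts (n = n₀ + ν ξ):
  A: 729.5 − 2(153) = 423.5
  B: 0 + 1(153) = 153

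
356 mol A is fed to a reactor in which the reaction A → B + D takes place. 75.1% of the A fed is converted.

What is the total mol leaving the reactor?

623 mol

A reacted = 0.751 × 356 = 267.4 mol; ν_A = −1, so ξ = 267.4/1 = 267.4 mol.
Outlet amounts (n = n₀ + ν ξ):
  A: 356 − 1(267.4) = 88.64
  B: 0 + 1(267.4) = 267.4
  D: 0 + 1(267.4) = 267.4
Total out = 88.64 + 267.4 + 267.4 = 623.4 mol.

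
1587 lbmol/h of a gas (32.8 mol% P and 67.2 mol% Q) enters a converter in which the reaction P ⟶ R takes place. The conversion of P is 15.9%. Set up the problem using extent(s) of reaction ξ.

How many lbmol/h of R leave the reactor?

P reacted = 0.159 × 520.5 = 82.77 lbmol/h; ν_P = −1, so ξ = 82.77/1 = 82.77 lbmol/h.
Outlet amounts (n = n₀ + ν ξ):
  P: 520.5 − 1(82.77) = 437.8
  R: 0 + 1(82.77) = 82.77
  Q: 1066 (inert)

82.8 lbmol/h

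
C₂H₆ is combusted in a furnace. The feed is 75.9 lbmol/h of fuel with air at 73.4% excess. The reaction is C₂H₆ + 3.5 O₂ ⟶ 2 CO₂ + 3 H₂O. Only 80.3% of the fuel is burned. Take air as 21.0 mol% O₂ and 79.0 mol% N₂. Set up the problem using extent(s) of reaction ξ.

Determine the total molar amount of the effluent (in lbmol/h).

Stoichiometric O₂ = 3.5 × 75.9 = 265.7 lbmol/h; O₂ fed = 265.7 × 1.734 = 460.6 lbmol/h.
N₂ fed = 460.6 × 79/21 = 1733 lbmol/h.
Fuel reacted = 0.803 × 75.9 → ξ = 60.95 lbmol/h.
Outlet (n = n₀ + ν ξ):
  C₂H₆: 75.9 − 1(60.95) = 14.95
  O₂: 460.6 − 3.5(60.95) = 247.3
  N₂: 1733 (inert)
  CO₂: 0 + 2(60.95) = 121.9
  H₂O: 0 + 3(60.95) = 182.8
Total out = 14.95 + 247.3 + 1733 + 121.9 + 182.8 = 2300 lbmol/h.

2300 lbmol/h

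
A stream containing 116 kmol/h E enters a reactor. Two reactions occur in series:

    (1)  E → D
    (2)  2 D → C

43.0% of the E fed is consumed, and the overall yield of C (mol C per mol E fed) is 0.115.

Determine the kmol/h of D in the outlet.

Conversion of E: E consumed = 1ξ₁ = 0.43 × 116 → ξ₁ = 49.88 kmol/h.
Yield of C: 1ξ₂ / 116 = 0.115 → ξ₂ = 13.34 kmol/h.
Outlet amounts (n = n₀ + Σ ν·ξ):
  E: 116 − 1(49.88) = 66.12
  D: 0 + 1(49.88) − 2(13.34) = 23.2
  C: 0 + 1(13.34) = 13.34

23.2 kmol/h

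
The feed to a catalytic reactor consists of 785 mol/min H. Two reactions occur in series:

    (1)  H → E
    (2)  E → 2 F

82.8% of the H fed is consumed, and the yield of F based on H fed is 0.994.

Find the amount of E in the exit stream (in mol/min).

260 mol/min

Conversion of H: H consumed = 1ξ₁ = 0.828 × 785 → ξ₁ = 650 mol/min.
Yield of F: 2ξ₂ / 785 = 0.994 → ξ₂ = 390.1 mol/min.
Outlet amounts (n = n₀ + Σ ν·ξ):
  H: 785 − 1(650) = 135
  E: 0 + 1(650) − 1(390.1) = 259.8
  F: 0 + 2(390.1) = 780.3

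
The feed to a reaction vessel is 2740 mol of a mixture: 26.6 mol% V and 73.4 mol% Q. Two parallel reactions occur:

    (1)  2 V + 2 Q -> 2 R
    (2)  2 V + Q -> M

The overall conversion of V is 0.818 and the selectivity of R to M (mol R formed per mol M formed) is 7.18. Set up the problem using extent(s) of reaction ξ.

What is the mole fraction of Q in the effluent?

0.69

Conversion of V: V consumed = 0.818 × 728.8 = 596.2 mol = 2ξ₁ + 2ξ₂.
Selectivity: 2ξ₁ / (1ξ₂) = 7.18 → ξ₁ = 3.59 ξ₂.
Substitute: (2·3.59 + 2) ξ₂ = 596.2 → ξ₂ = 64.94 mol, ξ₁ = 233.2 mol.
Outlet amounts (n = n₀ + Σ ν·ξ):
  V: 728.8 − 2(233.2) − 2(64.94) = 132.6
  Q: 2011 − 2(233.2) − 1(64.94) = 1480
  R: 0 + 2(233.2) = 466.3
  M: 0 + 1(64.94) = 64.94
Total out = 2144 mol; y_Q = 1480 / 2144 = 0.6903.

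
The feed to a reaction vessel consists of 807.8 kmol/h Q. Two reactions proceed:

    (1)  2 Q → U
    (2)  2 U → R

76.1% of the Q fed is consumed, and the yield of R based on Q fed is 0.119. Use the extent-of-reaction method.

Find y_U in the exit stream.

0.285

Conversion of Q: Q consumed = 2ξ₁ = 0.761 × 807.8 → ξ₁ = 307.4 kmol/h.
Yield of R: 1ξ₂ / 807.8 = 0.119 → ξ₂ = 96.13 kmol/h.
Outlet amounts (n = n₀ + Σ ν·ξ):
  Q: 807.8 − 2(307.4) = 193.1
  U: 0 + 1(307.4) − 2(96.13) = 115.1
  R: 0 + 1(96.13) = 96.13
Total out = 404.3 kmol/h; y_U = 115.1 / 404.3 = 0.2847.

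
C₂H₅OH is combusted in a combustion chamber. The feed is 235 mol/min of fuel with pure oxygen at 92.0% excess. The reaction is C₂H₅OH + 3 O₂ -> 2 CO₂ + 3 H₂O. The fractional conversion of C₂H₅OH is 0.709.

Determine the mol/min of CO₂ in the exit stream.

Stoichiometric O₂ = 3 × 235 = 705 mol/min; O₂ fed = 705 × 1.920 = 1354 mol/min.
Fuel reacted = 0.709 × 235 → ξ = 166.6 mol/min.
Outlet (n = n₀ + ν ξ):
  C₂H₅OH: 235 − 1(166.6) = 68.39
  O₂: 1354 − 3(166.6) = 853.8
  CO₂: 0 + 2(166.6) = 333.2
  H₂O: 0 + 3(166.6) = 499.8

333 mol/min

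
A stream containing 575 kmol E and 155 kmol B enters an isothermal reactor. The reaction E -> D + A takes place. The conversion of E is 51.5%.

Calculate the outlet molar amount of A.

296 kmol

E reacted = 0.515 × 575 = 296.1 kmol; ν_E = −1, so ξ = 296.1/1 = 296.1 kmol.
Outlet amounts (n = n₀ + ν ξ):
  E: 575 − 1(296.1) = 278.9
  D: 0 + 1(296.1) = 296.1
  A: 0 + 1(296.1) = 296.1
  B: 155 (inert)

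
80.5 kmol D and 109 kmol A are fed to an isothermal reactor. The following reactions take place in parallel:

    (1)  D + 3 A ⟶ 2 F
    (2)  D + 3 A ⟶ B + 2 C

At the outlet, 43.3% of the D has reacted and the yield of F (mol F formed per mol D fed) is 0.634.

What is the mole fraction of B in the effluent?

Yield of F: 2ξ₁ / 80.5 = 0.634 → ξ₁ = 25.52 kmol.
Conversion of D: 1ξ₁ + 1ξ₂ = 0.433 × 80.5 = 34.86 → ξ₂ = 9.338 kmol.
Outlet amounts (n = n₀ + Σ ν·ξ):
  D: 80.5 − 1(25.52) − 1(9.338) = 45.64
  A: 109 − 3(25.52) − 3(9.338) = 4.431
  F: 0 + 2(25.52) = 51.04
  B: 0 + 1(9.338) = 9.338
  C: 0 + 2(9.338) = 18.68
Total out = 129.1 kmol; y_B = 9.338 / 129.1 = 0.07232.

0.0723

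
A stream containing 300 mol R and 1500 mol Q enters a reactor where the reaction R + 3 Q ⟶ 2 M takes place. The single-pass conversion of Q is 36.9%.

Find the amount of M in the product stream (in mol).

369 mol

Q reacted = 0.369 × 1500 = 553.5 mol; ν_Q = −3, so ξ = 553.5/3 = 184.5 mol.
Outlet amounts (n = n₀ + ν ξ):
  R: 300 − 1(184.5) = 115.5
  Q: 1500 − 3(184.5) = 946.5
  M: 0 + 2(184.5) = 369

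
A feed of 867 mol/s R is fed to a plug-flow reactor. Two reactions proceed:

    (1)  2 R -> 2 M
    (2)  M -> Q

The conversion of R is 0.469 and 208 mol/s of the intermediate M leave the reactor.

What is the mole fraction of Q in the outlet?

0.229

Conversion of R: R consumed = 2ξ₁ = 0.469 × 867 → ξ₁ = 203.3 mol/s.
M balance: n_M = 0 + 2ξ₁ − 1ξ₂ = 208 → ξ₂ = (2·203.3 − 208)/1 = 198.6 mol/s.
Outlet amounts (n = n₀ + Σ ν·ξ):
  R: 867 − 2(203.3) = 460.4
  M: 0 + 2(203.3) − 1(198.6) = 208
  Q: 0 + 1(198.6) = 198.6
Total out = 867 mol/s; y_Q = 198.6 / 867 = 0.2291.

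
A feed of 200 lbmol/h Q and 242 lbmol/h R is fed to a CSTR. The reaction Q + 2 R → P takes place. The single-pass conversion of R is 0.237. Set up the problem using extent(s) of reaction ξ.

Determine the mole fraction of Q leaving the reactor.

R reacted = 0.237 × 242 = 57.35 lbmol/h; ν_R = −2, so ξ = 57.35/2 = 28.68 lbmol/h.
Outlet amounts (n = n₀ + ν ξ):
  Q: 200 − 1(28.68) = 171.3
  R: 242 − 2(28.68) = 184.6
  P: 0 + 1(28.68) = 28.68
Total out = 384.6 lbmol/h; y_Q = 171.3 / 384.6 = 0.4454.

0.445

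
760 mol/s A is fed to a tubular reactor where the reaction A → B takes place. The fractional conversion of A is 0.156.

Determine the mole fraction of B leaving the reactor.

A reacted = 0.156 × 760 = 118.6 mol/s; ν_A = −1, so ξ = 118.6/1 = 118.6 mol/s.
Outlet amounts (n = n₀ + ν ξ):
  A: 760 − 1(118.6) = 641.4
  B: 0 + 1(118.6) = 118.6
Total out = 760 mol/s; y_B = 118.6 / 760 = 0.156.

0.156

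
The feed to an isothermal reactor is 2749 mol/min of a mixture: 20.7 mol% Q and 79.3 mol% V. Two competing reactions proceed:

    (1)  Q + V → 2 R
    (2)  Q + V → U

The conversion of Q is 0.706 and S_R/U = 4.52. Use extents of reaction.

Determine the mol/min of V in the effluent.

Conversion of Q: Q consumed = 0.706 × 569 = 401.7 mol/min = 1ξ₁ + 1ξ₂.
Selectivity: 2ξ₁ / (1ξ₂) = 4.52 → ξ₁ = 2.26 ξ₂.
Substitute: (1·2.26 + 1) ξ₂ = 401.7 → ξ₂ = 123.2 mol/min, ξ₁ = 278.5 mol/min.
Outlet amounts (n = n₀ + Σ ν·ξ):
  Q: 569 − 1(278.5) − 1(123.2) = 167.3
  V: 2180 − 1(278.5) − 1(123.2) = 1778
  R: 0 + 2(278.5) = 557
  U: 0 + 1(123.2) = 123.2

1780 mol/min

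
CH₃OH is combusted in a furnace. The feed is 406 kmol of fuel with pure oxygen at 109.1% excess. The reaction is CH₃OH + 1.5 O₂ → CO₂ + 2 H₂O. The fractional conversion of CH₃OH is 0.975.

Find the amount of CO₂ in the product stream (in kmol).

Stoichiometric O₂ = 1.5 × 406 = 609 kmol; O₂ fed = 609 × 2.091 = 1273 kmol.
Fuel reacted = 0.975 × 406 → ξ = 395.8 kmol.
Outlet (n = n₀ + ν ξ):
  CH₃OH: 406 − 1(395.8) = 10.15
  O₂: 1273 − 1.5(395.8) = 679.6
  CO₂: 0 + 1(395.8) = 395.8
  H₂O: 0 + 2(395.8) = 791.7

396 kmol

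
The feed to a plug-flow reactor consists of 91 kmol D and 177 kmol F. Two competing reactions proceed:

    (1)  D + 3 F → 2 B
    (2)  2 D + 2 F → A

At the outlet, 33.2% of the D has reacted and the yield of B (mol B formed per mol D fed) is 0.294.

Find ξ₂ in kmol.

ξ₂ = 8.42 kmol

Yield of B: 2ξ₁ / 91 = 0.294 → ξ₁ = 13.38 kmol.
Conversion of D: 1ξ₁ + 2ξ₂ = 0.332 × 91 = 30.21 → ξ₂ = 8.418 kmol.
Outlet amounts (n = n₀ + Σ ν·ξ):
  D: 91 − 1(13.38) − 2(8.418) = 60.79
  F: 177 − 3(13.38) − 2(8.418) = 120
  B: 0 + 2(13.38) = 26.75
  A: 0 + 1(8.418) = 8.418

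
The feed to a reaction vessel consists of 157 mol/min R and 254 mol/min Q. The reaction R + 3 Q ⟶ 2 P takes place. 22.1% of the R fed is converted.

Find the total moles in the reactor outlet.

R reacted = 0.221 × 157 = 34.7 mol/min; ν_R = −1, so ξ = 34.7/1 = 34.7 mol/min.
Outlet amounts (n = n₀ + ν ξ):
  R: 157 − 1(34.7) = 122.3
  Q: 254 − 3(34.7) = 149.9
  P: 0 + 2(34.7) = 69.39
Total out = 122.3 + 149.9 + 69.39 = 341.6 mol/min.

342 mol/min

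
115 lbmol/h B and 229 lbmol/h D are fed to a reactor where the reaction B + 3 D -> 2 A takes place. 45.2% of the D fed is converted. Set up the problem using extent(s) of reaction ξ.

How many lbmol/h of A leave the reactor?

D reacted = 0.452 × 229 = 103.5 lbmol/h; ν_D = −3, so ξ = 103.5/3 = 34.5 lbmol/h.
Outlet amounts (n = n₀ + ν ξ):
  B: 115 − 1(34.5) = 80.5
  D: 229 − 3(34.5) = 125.5
  A: 0 + 2(34.5) = 69.01

69 lbmol/h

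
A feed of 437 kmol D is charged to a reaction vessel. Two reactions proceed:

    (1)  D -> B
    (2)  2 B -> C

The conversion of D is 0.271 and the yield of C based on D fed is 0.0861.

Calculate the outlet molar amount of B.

Conversion of D: D consumed = 1ξ₁ = 0.271 × 437 → ξ₁ = 118.4 kmol.
Yield of C: 1ξ₂ / 437 = 0.0861 → ξ₂ = 37.63 kmol.
Outlet amounts (n = n₀ + Σ ν·ξ):
  D: 437 − 1(118.4) = 318.6
  B: 0 + 1(118.4) − 2(37.63) = 43.18
  C: 0 + 1(37.63) = 37.63

43.2 kmol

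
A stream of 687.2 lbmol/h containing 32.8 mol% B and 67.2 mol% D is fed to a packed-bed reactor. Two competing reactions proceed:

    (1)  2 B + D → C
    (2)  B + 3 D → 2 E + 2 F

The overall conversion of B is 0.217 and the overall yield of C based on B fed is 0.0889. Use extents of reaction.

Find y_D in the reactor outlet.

0.642

Yield of C: 1ξ₁ / 225.4 = 0.0889 → ξ₁ = 20.04 lbmol/h.
Conversion of B: 2ξ₁ + 1ξ₂ = 0.217 × 225.4 = 48.91 → ξ₂ = 8.836 lbmol/h.
Outlet amounts (n = n₀ + Σ ν·ξ):
  B: 225.4 − 2(20.04) − 1(8.836) = 176.5
  D: 461.8 − 1(20.04) − 3(8.836) = 415.3
  C: 0 + 1(20.04) = 20.04
  E: 0 + 2(8.836) = 17.67
  F: 0 + 2(8.836) = 17.67
Total out = 647.1 lbmol/h; y_D = 415.3 / 647.1 = 0.6417.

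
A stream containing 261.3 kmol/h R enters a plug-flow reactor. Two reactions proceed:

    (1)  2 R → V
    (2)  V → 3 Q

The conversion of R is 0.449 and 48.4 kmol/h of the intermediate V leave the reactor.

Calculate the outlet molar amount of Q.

Conversion of R: R consumed = 2ξ₁ = 0.449 × 261.3 → ξ₁ = 58.66 kmol/h.
V balance: n_V = 0 + 1ξ₁ − 1ξ₂ = 48.4 → ξ₂ = (1·58.66 − 48.4)/1 = 10.26 kmol/h.
Outlet amounts (n = n₀ + Σ ν·ξ):
  R: 261.3 − 2(58.66) = 144
  V: 0 + 1(58.66) − 1(10.26) = 48.4
  Q: 0 + 3(10.26) = 30.79

30.8 kmol/h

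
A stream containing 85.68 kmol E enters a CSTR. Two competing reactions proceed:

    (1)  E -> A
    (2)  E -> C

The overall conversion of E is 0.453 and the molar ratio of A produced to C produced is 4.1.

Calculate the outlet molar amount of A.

Conversion of E: E consumed = 0.453 × 85.68 = 38.81 kmol = 1ξ₁ + 1ξ₂.
Selectivity: 1ξ₁ / (1ξ₂) = 4.1 → ξ₁ = 4.1 ξ₂.
Substitute: (1·4.1 + 1) ξ₂ = 38.81 → ξ₂ = 7.61 kmol, ξ₁ = 31.2 kmol.
Outlet amounts (n = n₀ + Σ ν·ξ):
  E: 85.68 − 1(31.2) − 1(7.61) = 46.87
  A: 0 + 1(31.2) = 31.2
  C: 0 + 1(7.61) = 7.61

31.2 kmol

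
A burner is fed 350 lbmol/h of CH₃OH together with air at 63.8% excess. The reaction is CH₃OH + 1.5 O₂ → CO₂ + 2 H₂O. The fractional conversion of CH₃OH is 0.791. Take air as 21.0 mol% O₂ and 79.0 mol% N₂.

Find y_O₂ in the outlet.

Stoichiometric O₂ = 1.5 × 350 = 525 lbmol/h; O₂ fed = 525 × 1.638 = 859.9 lbmol/h.
N₂ fed = 859.9 × 79/21 = 3235 lbmol/h.
Fuel reacted = 0.791 × 350 → ξ = 276.9 lbmol/h.
Outlet (n = n₀ + ν ξ):
  CH₃OH: 350 − 1(276.9) = 73.15
  O₂: 859.9 − 1.5(276.9) = 444.7
  N₂: 3235 (inert)
  CO₂: 0 + 1(276.9) = 276.9
  H₂O: 0 + 2(276.9) = 553.7
Total out = 4583 lbmol/h; y_O₂ = 444.7 / 4583 = 0.09702.

0.097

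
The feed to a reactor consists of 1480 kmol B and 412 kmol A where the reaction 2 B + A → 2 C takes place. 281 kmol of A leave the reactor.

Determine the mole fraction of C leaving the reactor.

0.149

For A: n = n₀ − 1ξ → 281 = 412 − 1ξ, giving ξ = 131 kmol.
Outlet amounts (n = n₀ + ν ξ):
  B: 1480 − 2(131) = 1218
  A: 412 − 1(131) = 281
  C: 0 + 2(131) = 262
Total out = 1761 kmol; y_C = 262 / 1761 = 0.1488.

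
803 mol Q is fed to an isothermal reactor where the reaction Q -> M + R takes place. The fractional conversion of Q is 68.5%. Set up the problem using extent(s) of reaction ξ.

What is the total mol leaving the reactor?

1350 mol

Q reacted = 0.685 × 803 = 550.1 mol; ν_Q = −1, so ξ = 550.1/1 = 550.1 mol.
Outlet amounts (n = n₀ + ν ξ):
  Q: 803 − 1(550.1) = 252.9
  M: 0 + 1(550.1) = 550.1
  R: 0 + 1(550.1) = 550.1
Total out = 252.9 + 550.1 + 550.1 = 1353 mol.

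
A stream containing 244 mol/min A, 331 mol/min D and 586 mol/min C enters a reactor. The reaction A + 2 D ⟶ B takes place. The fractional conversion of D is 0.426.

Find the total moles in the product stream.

D reacted = 0.426 × 331 = 141 mol/min; ν_D = −2, so ξ = 141/2 = 70.5 mol/min.
Outlet amounts (n = n₀ + ν ξ):
  A: 244 − 1(70.5) = 173.5
  D: 331 − 2(70.5) = 190
  B: 0 + 1(70.5) = 70.5
  C: 586 (inert)
Total out = 173.5 + 190 + 70.5 + 586 = 1020 mol/min.

1020 mol/min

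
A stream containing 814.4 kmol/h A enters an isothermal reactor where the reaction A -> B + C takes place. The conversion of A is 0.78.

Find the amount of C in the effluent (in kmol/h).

A reacted = 0.78 × 814.4 = 635.2 kmol/h; ν_A = −1, so ξ = 635.2/1 = 635.2 kmol/h.
Outlet amounts (n = n₀ + ν ξ):
  A: 814.4 − 1(635.2) = 179.2
  B: 0 + 1(635.2) = 635.2
  C: 0 + 1(635.2) = 635.2

635 kmol/h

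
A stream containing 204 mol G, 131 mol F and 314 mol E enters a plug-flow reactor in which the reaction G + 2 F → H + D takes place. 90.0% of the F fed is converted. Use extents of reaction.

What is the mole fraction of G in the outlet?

F reacted = 0.9 × 131 = 117.9 mol; ν_F = −2, so ξ = 117.9/2 = 58.95 mol.
Outlet amounts (n = n₀ + ν ξ):
  G: 204 − 1(58.95) = 145.1
  F: 131 − 2(58.95) = 13.1
  H: 0 + 1(58.95) = 58.95
  D: 0 + 1(58.95) = 58.95
  E: 314 (inert)
Total out = 590 mol; y_G = 145.1 / 590 = 0.2458.

0.246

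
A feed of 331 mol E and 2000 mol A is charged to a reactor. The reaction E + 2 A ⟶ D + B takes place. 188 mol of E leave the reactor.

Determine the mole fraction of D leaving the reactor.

0.0654

For E: n = n₀ − 1ξ → 188 = 331 − 1ξ, giving ξ = 143 mol.
Outlet amounts (n = n₀ + ν ξ):
  E: 331 − 1(143) = 188
  A: 2000 − 2(143) = 1714
  D: 0 + 1(143) = 143
  B: 0 + 1(143) = 143
Total out = 2188 mol; y_D = 143 / 2188 = 0.06536.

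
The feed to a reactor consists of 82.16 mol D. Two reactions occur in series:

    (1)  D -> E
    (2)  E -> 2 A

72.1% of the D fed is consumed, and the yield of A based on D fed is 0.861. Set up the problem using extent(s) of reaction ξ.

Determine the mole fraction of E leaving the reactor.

Conversion of D: D consumed = 1ξ₁ = 0.721 × 82.16 → ξ₁ = 59.24 mol.
Yield of A: 2ξ₂ / 82.16 = 0.861 → ξ₂ = 35.37 mol.
Outlet amounts (n = n₀ + Σ ν·ξ):
  D: 82.16 − 1(59.24) = 22.92
  E: 0 + 1(59.24) − 1(35.37) = 23.87
  A: 0 + 2(35.37) = 70.74
Total out = 117.5 mol; y_E = 23.87 / 117.5 = 0.2031.

0.203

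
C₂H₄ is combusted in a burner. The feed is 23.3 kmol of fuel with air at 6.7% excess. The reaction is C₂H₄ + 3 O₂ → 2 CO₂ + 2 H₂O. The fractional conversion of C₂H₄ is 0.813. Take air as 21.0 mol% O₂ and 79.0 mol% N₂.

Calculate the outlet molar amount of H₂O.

Stoichiometric O₂ = 3 × 23.3 = 69.9 kmol; O₂ fed = 69.9 × 1.067 = 74.58 kmol.
N₂ fed = 74.58 × 79/21 = 280.6 kmol.
Fuel reacted = 0.813 × 23.3 → ξ = 18.94 kmol.
Outlet (n = n₀ + ν ξ):
  C₂H₄: 23.3 − 1(18.94) = 4.357
  O₂: 74.58 − 3(18.94) = 17.75
  N₂: 280.6 (inert)
  CO₂: 0 + 2(18.94) = 37.89
  H₂O: 0 + 2(18.94) = 37.89

37.9 kmol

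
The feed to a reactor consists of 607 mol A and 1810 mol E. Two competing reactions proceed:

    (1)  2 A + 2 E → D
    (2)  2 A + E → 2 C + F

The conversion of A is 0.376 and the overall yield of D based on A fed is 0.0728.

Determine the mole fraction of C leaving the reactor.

Yield of D: 1ξ₁ / 607 = 0.0728 → ξ₁ = 44.19 mol.
Conversion of A: 2ξ₁ + 2ξ₂ = 0.376 × 607 = 228.2 → ξ₂ = 69.93 mol.
Outlet amounts (n = n₀ + Σ ν·ξ):
  A: 607 − 2(44.19) − 2(69.93) = 378.8
  E: 1810 − 2(44.19) − 1(69.93) = 1652
  D: 0 + 1(44.19) = 44.19
  C: 0 + 2(69.93) = 139.9
  F: 0 + 1(69.93) = 69.93
Total out = 2284 mol; y_C = 139.9 / 2284 = 0.06122.

0.0612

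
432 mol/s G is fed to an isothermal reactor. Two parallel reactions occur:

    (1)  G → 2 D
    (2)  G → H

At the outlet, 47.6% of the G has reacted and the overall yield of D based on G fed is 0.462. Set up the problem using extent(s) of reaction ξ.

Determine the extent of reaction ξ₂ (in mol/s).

ξ₂ = 106 mol/s

Yield of D: 2ξ₁ / 432 = 0.462 → ξ₁ = 99.79 mol/s.
Conversion of G: 1ξ₁ + 1ξ₂ = 0.476 × 432 = 205.6 → ξ₂ = 105.8 mol/s.
Outlet amounts (n = n₀ + Σ ν·ξ):
  G: 432 − 1(99.79) − 1(105.8) = 226.4
  D: 0 + 2(99.79) = 199.6
  H: 0 + 1(105.8) = 105.8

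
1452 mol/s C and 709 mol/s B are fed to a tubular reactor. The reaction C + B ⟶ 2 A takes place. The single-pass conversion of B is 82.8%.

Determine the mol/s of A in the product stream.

1170 mol/s

B reacted = 0.828 × 709 = 587.1 mol/s; ν_B = −1, so ξ = 587.1/1 = 587.1 mol/s.
Outlet amounts (n = n₀ + ν ξ):
  C: 1452 − 1(587.1) = 864.9
  B: 709 − 1(587.1) = 121.9
  A: 0 + 2(587.1) = 1174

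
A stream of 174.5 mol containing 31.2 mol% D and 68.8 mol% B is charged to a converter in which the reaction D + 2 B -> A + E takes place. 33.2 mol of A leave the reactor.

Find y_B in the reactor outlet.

0.38

For A: n = n₀ + 1ξ → 33.2 = 0 + 1ξ, giving ξ = 33.2 mol.
Outlet amounts (n = n₀ + ν ξ):
  D: 54.44 − 1(33.2) = 21.24
  B: 120.1 − 2(33.2) = 53.66
  A: 0 + 1(33.2) = 33.2
  E: 0 + 1(33.2) = 33.2
Total out = 141.3 mol; y_B = 53.66 / 141.3 = 0.3797.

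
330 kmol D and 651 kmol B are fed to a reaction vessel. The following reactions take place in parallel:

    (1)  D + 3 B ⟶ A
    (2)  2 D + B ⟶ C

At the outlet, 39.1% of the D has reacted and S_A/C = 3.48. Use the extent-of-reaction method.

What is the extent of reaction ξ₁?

Conversion of D: D consumed = 0.391 × 330 = 129 kmol = 1ξ₁ + 2ξ₂.
Selectivity: 1ξ₁ / (1ξ₂) = 3.48 → ξ₁ = 3.48 ξ₂.
Substitute: (1·3.48 + 2) ξ₂ = 129 → ξ₂ = 23.55 kmol, ξ₁ = 81.94 kmol.
Outlet amounts (n = n₀ + Σ ν·ξ):
  D: 330 − 1(81.94) − 2(23.55) = 201
  B: 651 − 3(81.94) − 1(23.55) = 381.6
  A: 0 + 1(81.94) = 81.94
  C: 0 + 1(23.55) = 23.55

ξ₁ = 81.9 kmol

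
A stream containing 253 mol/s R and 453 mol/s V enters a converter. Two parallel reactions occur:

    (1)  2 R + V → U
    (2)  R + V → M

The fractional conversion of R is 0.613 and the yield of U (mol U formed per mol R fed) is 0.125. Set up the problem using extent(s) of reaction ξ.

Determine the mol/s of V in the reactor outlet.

330 mol/s

Yield of U: 1ξ₁ / 253 = 0.125 → ξ₁ = 31.62 mol/s.
Conversion of R: 2ξ₁ + 1ξ₂ = 0.613 × 253 = 155.1 → ξ₂ = 91.84 mol/s.
Outlet amounts (n = n₀ + Σ ν·ξ):
  R: 253 − 2(31.62) − 1(91.84) = 97.91
  V: 453 − 1(31.62) − 1(91.84) = 329.5
  U: 0 + 1(31.62) = 31.62
  M: 0 + 1(91.84) = 91.84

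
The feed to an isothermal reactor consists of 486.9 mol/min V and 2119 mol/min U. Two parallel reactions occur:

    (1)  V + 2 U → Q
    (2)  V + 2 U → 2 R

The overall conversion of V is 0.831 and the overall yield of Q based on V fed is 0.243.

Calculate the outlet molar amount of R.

Yield of Q: 1ξ₁ / 486.9 = 0.243 → ξ₁ = 118.3 mol/min.
Conversion of V: 1ξ₁ + 1ξ₂ = 0.831 × 486.9 = 404.6 → ξ₂ = 286.3 mol/min.
Outlet amounts (n = n₀ + Σ ν·ξ):
  V: 486.9 − 1(118.3) − 1(286.3) = 82.29
  U: 2119 − 2(118.3) − 2(286.3) = 1310
  Q: 0 + 1(118.3) = 118.3
  R: 0 + 2(286.3) = 572.6

573 mol/min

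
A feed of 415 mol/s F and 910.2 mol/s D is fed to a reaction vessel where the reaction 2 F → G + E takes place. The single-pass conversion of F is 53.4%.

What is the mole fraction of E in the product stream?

0.0836

F reacted = 0.534 × 415 = 221.6 mol/s; ν_F = −2, so ξ = 221.6/2 = 110.8 mol/s.
Outlet amounts (n = n₀ + ν ξ):
  F: 415 − 2(110.8) = 193.4
  G: 0 + 1(110.8) = 110.8
  E: 0 + 1(110.8) = 110.8
  D: 910.2 (inert)
Total out = 1325 mol/s; y_E = 110.8 / 1325 = 0.08361.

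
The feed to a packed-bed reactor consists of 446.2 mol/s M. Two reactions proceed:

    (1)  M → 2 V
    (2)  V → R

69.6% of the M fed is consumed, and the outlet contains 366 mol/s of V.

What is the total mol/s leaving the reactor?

Conversion of M: M consumed = 1ξ₁ = 0.696 × 446.2 → ξ₁ = 310.6 mol/s.
V balance: n_V = 0 + 2ξ₁ − 1ξ₂ = 366 → ξ₂ = (2·310.6 − 366)/1 = 255.1 mol/s.
Outlet amounts (n = n₀ + Σ ν·ξ):
  M: 446.2 − 1(310.6) = 135.6
  V: 0 + 2(310.6) − 1(255.1) = 366
  R: 0 + 1(255.1) = 255.1
Total out = 135.6 + 366 + 255.1 = 756.8 mol/s.

757 mol/s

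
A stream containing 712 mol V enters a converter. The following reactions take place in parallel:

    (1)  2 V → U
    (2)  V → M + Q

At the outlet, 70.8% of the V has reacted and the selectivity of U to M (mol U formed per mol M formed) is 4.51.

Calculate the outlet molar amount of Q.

Conversion of V: V consumed = 0.708 × 712 = 504.1 mol = 2ξ₁ + 1ξ₂.
Selectivity: 1ξ₁ / (1ξ₂) = 4.51 → ξ₁ = 4.51 ξ₂.
Substitute: (2·4.51 + 1) ξ₂ = 504.1 → ξ₂ = 50.31 mol, ξ₁ = 226.9 mol.
Outlet amounts (n = n₀ + Σ ν·ξ):
  V: 712 − 2(226.9) − 1(50.31) = 207.9
  U: 0 + 1(226.9) = 226.9
  M: 0 + 1(50.31) = 50.31
  Q: 0 + 1(50.31) = 50.31

50.3 mol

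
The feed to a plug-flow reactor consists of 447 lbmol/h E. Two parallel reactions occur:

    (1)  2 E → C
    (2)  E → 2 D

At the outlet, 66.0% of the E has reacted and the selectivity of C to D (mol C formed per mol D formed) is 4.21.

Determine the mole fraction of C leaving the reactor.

0.429

Conversion of E: E consumed = 0.66 × 447 = 295 lbmol/h = 2ξ₁ + 1ξ₂.
Selectivity: 1ξ₁ / (2ξ₂) = 4.21 → ξ₁ = 8.42 ξ₂.
Substitute: (2·8.42 + 1) ξ₂ = 295 → ξ₂ = 16.54 lbmol/h, ξ₁ = 139.2 lbmol/h.
Outlet amounts (n = n₀ + Σ ν·ξ):
  E: 447 − 2(139.2) − 1(16.54) = 152
  C: 0 + 1(139.2) = 139.2
  D: 0 + 2(16.54) = 33.07
Total out = 324.3 lbmol/h; y_C = 139.2 / 324.3 = 0.4294.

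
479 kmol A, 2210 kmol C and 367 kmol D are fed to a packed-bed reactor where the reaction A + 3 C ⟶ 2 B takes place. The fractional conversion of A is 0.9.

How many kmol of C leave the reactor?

917 kmol

A reacted = 0.9 × 479 = 431.1 kmol; ν_A = −1, so ξ = 431.1/1 = 431.1 kmol.
Outlet amounts (n = n₀ + ν ξ):
  A: 479 − 1(431.1) = 47.9
  C: 2210 − 3(431.1) = 916.7
  B: 0 + 2(431.1) = 862.2
  D: 367 (inert)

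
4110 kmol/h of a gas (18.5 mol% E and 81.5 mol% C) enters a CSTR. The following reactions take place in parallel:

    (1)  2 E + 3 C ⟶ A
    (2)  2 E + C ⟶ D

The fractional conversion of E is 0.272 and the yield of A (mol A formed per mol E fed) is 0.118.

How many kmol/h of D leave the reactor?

13.7 kmol/h

Yield of A: 1ξ₁ / 760.4 = 0.118 → ξ₁ = 89.72 kmol/h.
Conversion of E: 2ξ₁ + 2ξ₂ = 0.272 × 760.4 = 206.8 → ξ₂ = 13.69 kmol/h.
Outlet amounts (n = n₀ + Σ ν·ξ):
  E: 760.4 − 2(89.72) − 2(13.69) = 553.5
  C: 3350 − 3(89.72) − 1(13.69) = 3067
  A: 0 + 1(89.72) = 89.72
  D: 0 + 1(13.69) = 13.69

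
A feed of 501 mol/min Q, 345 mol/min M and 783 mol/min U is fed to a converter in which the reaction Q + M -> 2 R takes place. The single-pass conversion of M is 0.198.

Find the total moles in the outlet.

1630 mol/min

M reacted = 0.198 × 345 = 68.31 mol/min; ν_M = −1, so ξ = 68.31/1 = 68.31 mol/min.
Outlet amounts (n = n₀ + ν ξ):
  Q: 501 − 1(68.31) = 432.7
  M: 345 − 1(68.31) = 276.7
  R: 0 + 2(68.31) = 136.6
  U: 783 (inert)
Total out = 432.7 + 276.7 + 136.6 + 783 = 1629 mol/min.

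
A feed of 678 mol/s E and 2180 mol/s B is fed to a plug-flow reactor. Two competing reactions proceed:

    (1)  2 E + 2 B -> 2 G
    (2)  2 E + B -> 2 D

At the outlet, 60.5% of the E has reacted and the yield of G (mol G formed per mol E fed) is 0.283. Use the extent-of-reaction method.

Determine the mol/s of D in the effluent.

Yield of G: 2ξ₁ / 678 = 0.283 → ξ₁ = 95.94 mol/s.
Conversion of E: 2ξ₁ + 2ξ₂ = 0.605 × 678 = 410.2 → ξ₂ = 109.2 mol/s.
Outlet amounts (n = n₀ + Σ ν·ξ):
  E: 678 − 2(95.94) − 2(109.2) = 267.8
  B: 2180 − 2(95.94) − 1(109.2) = 1879
  G: 0 + 2(95.94) = 191.9
  D: 0 + 2(109.2) = 218.3

218 mol/s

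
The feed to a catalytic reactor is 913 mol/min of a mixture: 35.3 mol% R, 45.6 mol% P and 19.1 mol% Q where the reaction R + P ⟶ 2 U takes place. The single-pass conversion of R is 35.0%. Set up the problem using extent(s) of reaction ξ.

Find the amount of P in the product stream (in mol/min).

R reacted = 0.35 × 322.3 = 112.8 mol/min; ν_R = −1, so ξ = 112.8/1 = 112.8 mol/min.
Outlet amounts (n = n₀ + ν ξ):
  R: 322.3 − 1(112.8) = 209.5
  P: 416.3 − 1(112.8) = 303.5
  U: 0 + 2(112.8) = 225.6
  Q: 174.4 (inert)

304 mol/min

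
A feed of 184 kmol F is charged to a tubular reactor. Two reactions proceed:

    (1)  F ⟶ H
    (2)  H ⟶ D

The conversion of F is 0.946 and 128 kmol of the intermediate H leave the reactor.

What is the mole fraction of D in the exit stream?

Conversion of F: F consumed = 1ξ₁ = 0.946 × 184 → ξ₁ = 174.1 kmol.
H balance: n_H = 0 + 1ξ₁ − 1ξ₂ = 128 → ξ₂ = (1·174.1 − 128)/1 = 46.06 kmol.
Outlet amounts (n = n₀ + Σ ν·ξ):
  F: 184 − 1(174.1) = 9.936
  H: 0 + 1(174.1) − 1(46.06) = 128
  D: 0 + 1(46.06) = 46.06
Total out = 184 kmol; y_D = 46.06 / 184 = 0.2503.

0.25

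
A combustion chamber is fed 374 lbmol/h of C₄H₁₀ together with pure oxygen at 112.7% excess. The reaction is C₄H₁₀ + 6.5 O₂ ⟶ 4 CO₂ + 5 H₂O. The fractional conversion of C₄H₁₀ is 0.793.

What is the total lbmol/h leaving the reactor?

Stoichiometric O₂ = 6.5 × 374 = 2431 lbmol/h; O₂ fed = 2431 × 2.127 = 5171 lbmol/h.
Fuel reacted = 0.793 × 374 → ξ = 296.6 lbmol/h.
Outlet (n = n₀ + ν ξ):
  C₄H₁₀: 374 − 1(296.6) = 77.42
  O₂: 5171 − 6.5(296.6) = 3243
  CO₂: 0 + 4(296.6) = 1186
  H₂O: 0 + 5(296.6) = 1483
Total out = 77.42 + 3243 + 1186 + 1483 = 5990 lbmol/h.

5990 lbmol/h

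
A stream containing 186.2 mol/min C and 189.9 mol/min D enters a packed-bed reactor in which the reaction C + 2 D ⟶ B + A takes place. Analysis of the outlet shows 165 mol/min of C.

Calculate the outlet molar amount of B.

21.2 mol/min

For C: n = n₀ − 1ξ → 165 = 186.2 − 1ξ, giving ξ = 21.2 mol/min.
Outlet amounts (n = n₀ + ν ξ):
  C: 186.2 − 1(21.2) = 165
  D: 189.9 − 2(21.2) = 147.5
  B: 0 + 1(21.2) = 21.2
  A: 0 + 1(21.2) = 21.2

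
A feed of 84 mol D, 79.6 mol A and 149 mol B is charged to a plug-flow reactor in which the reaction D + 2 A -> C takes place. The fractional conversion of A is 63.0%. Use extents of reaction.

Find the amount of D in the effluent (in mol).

58.9 mol

A reacted = 0.63 × 79.6 = 50.15 mol; ν_A = −2, so ξ = 50.15/2 = 25.07 mol.
Outlet amounts (n = n₀ + ν ξ):
  D: 84 − 1(25.07) = 58.93
  A: 79.6 − 2(25.07) = 29.45
  C: 0 + 1(25.07) = 25.07
  B: 149 (inert)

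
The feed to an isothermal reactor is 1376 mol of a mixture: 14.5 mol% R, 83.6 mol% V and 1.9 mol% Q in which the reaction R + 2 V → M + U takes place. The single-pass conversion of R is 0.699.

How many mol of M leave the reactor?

R reacted = 0.699 × 199.5 = 139.5 mol; ν_R = −1, so ξ = 139.5/1 = 139.5 mol.
Outlet amounts (n = n₀ + ν ξ):
  R: 199.5 − 1(139.5) = 60.06
  V: 1150 − 2(139.5) = 871.4
  M: 0 + 1(139.5) = 139.5
  U: 0 + 1(139.5) = 139.5
  Q: 26.14 (inert)

139 mol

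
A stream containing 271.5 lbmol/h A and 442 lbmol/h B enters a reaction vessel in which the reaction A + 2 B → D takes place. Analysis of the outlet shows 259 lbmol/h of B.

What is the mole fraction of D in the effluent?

For B: n = n₀ − 2ξ → 259 = 442 − 2ξ, giving ξ = 91.5 lbmol/h.
Outlet amounts (n = n₀ + ν ξ):
  A: 271.5 − 1(91.5) = 180
  B: 442 − 2(91.5) = 259
  D: 0 + 1(91.5) = 91.5
Total out = 530.5 lbmol/h; y_D = 91.5 / 530.5 = 0.1725.

0.172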